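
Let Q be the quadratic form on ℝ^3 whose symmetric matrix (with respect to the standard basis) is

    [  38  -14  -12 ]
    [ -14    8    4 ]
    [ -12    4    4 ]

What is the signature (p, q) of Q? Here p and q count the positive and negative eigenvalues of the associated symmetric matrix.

Row-reducing A symmetrically gives the diagonal entries 38, 54/19, 4/27.
So there are 3 positive pivots.

(3, 0)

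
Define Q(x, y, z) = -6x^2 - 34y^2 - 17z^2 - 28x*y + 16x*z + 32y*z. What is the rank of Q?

Write A = [[-6, -14, 8], [-14, -34, 16], [8, 16, -17]].
Applying the same elementary operations to the rows and columns of A produces a congruent diagonal matrix with entries -6, -4/3, -1.
So there are 3 negative pivots.
The rank is the number of nonzero pivots: 3.

3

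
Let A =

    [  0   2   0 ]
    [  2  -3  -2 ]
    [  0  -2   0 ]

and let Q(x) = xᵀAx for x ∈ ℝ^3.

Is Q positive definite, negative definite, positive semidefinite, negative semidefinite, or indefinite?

indefinite

A is congruent to a diagonal matrix with 1 positive, 1 negative and 1 zero entries, so Q is indefinite.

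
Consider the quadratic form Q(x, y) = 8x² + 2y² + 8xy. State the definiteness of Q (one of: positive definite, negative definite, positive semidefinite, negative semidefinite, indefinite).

Write A = [[8, 4], [4, 2]].
Applying the same elementary operations to the rows and columns of A produces a congruent diagonal matrix with entries 8, 0.
That gives 1 positive, 1 zero pivots.
Hence Q is positive semidefinite.

positive semidefinite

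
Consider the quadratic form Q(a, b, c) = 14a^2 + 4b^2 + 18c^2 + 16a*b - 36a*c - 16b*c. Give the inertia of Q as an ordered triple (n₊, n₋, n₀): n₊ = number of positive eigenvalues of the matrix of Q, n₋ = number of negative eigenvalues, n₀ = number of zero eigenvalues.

(2, 1, 0)

Write A = [[14, 8, -18], [8, 4, -8], [-18, -8, 18]].
An LDLᵀ factorisation of A has diagonal entries 14, -4/7, 4.
So there are 2 positive, 1 negative pivots.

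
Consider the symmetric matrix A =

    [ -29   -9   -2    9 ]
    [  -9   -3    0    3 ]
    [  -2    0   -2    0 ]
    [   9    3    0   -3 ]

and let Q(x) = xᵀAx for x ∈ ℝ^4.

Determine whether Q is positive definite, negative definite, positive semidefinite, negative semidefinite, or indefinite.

Applying the same elementary operations to the rows and columns of A produces a congruent diagonal matrix with entries -29, -6/29, 0, 0.
So there are 2 negative, 2 zero pivots.
Hence Q is negative semidefinite.

negative semidefinite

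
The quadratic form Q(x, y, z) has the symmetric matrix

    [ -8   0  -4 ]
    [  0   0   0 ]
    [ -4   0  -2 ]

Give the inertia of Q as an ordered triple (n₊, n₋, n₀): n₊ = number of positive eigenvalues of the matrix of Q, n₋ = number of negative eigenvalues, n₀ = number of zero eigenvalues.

Applying the same elementary operations to the rows and columns of A produces a congruent diagonal matrix with entries -8, 0, 0.
That gives 1 negative, 2 zero pivots.

(0, 1, 2)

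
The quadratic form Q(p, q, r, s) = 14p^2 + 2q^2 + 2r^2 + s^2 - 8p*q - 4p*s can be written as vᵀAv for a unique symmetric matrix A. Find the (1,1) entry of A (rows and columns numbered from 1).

The coefficient of p^2 in Q is 14, and that is exactly A[1,1].

14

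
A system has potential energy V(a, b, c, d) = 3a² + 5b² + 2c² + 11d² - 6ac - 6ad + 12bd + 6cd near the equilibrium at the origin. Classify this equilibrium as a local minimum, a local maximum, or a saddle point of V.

saddle point

The Hessian at the origin is H = [[6, 0, -6, -6], [0, 10, 0, 12], [-6, 0, 4, 6], [-6, 12, 6, 22]].
Symmetric row and column elimination reduces H to a congruent diagonal form with pivots 6, 10, -2, 8/5.
That gives 3 positive, 1 negative pivots.
H is indefinite, so the origin is a saddle point.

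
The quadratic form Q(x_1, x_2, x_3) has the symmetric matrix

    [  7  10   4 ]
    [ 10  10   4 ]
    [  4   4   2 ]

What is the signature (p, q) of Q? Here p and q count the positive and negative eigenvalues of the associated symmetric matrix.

(2, 1)

Row-reducing A symmetrically gives the diagonal entries 7, -30/7, 2/5.
So there are 2 positive, 1 negative pivots.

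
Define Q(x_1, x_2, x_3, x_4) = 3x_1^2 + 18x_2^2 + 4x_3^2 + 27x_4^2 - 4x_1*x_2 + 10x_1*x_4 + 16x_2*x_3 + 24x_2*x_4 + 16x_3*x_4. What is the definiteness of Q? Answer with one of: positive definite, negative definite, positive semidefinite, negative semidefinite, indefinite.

The symmetric matrix of Q is A = [[3, -2, 0, 5], [-2, 18, 8, 12], [0, 8, 4, 8], [5, 12, 8, 27]].
Leading principal minors: Δ_1 = 3, Δ_2 = 50, Δ_3 = 8, Δ_4 = 16.
All leading principal minors are positive, so by Sylvester's criterion Q is positive definite.

positive definite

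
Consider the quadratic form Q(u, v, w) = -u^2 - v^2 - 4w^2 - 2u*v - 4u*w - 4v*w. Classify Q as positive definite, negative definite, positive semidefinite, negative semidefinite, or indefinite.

The associated matrix is A = [[-1, -1, -2], [-1, -1, -2], [-2, -2, -4]].
Symmetric row and column elimination reduces A to a congruent diagonal form with pivots -1, 0, 0.
So there are 1 negative, 2 zero pivots.
Hence Q is negative semidefinite.

negative semidefinite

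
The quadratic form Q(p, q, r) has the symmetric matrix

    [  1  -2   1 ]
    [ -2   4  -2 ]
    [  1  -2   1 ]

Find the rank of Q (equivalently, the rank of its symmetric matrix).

1

Symmetric row and column elimination reduces A to a congruent diagonal form with pivots 1, 0, 0.
That gives 1 positive, 2 zero pivots.
The rank is the number of nonzero pivots: 1.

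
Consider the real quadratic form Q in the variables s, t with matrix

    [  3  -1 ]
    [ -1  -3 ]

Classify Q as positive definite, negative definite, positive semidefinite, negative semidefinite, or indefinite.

Symmetric row and column elimination reduces A to a congruent diagonal form with pivots 3, -10/3.
That gives 1 positive, 1 negative pivots.
Hence Q is indefinite.

indefinite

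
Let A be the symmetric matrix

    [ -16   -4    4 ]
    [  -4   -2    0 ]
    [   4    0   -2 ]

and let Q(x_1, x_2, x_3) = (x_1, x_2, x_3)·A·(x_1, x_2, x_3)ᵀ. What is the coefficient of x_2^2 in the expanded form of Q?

The coefficient of x_2^2 is the diagonal entry A[2,2] = -2.

-2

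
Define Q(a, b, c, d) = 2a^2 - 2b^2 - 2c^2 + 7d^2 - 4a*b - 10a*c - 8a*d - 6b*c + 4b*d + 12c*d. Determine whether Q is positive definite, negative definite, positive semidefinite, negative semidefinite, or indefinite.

Write A = [[2, -2, -5, -4], [-2, -2, -3, 2], [-5, -3, -2, 6], [-4, 2, 6, 7]].
Congruent diagonalization of A (simultaneous row and column reduction) yields pivots 2, -4, 3/2, 0.
That gives 2 positive, 1 negative, 1 zero pivots.
Hence Q is indefinite.

indefinite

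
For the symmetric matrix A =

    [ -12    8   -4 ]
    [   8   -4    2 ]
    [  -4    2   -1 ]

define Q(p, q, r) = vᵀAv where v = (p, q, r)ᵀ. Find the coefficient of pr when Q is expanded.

The coefficient of pr is A[1,3] + A[3,1] = 2·(-4) = -8.

-8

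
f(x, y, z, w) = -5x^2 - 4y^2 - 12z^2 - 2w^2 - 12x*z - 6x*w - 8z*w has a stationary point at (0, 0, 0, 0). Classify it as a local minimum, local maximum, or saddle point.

local maximum

The Hessian at the origin is H = [[-10, 0, -12, -6], [0, -8, 0, 0], [-12, 0, -24, -8], [-6, 0, -8, -4]].
Congruent diagonalization of H (simultaneous row and column reduction) yields pivots -10, -8, -48/5, -1/3.
So there are 4 negative pivots.
H is negative definite, so the origin is a strict local maximum.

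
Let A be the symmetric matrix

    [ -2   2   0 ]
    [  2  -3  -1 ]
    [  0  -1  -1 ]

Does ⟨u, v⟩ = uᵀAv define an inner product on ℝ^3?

Congruent diagonalization of A (simultaneous row and column reduction) yields pivots -2, -1, 0.
Counting signs: 2 negative, 1 zero.
Hence Q is negative semidefinite.
⟨·,·⟩ is an inner product exactly when A is positive definite.

no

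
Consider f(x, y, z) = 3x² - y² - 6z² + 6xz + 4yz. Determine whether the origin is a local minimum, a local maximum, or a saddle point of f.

The Hessian at the origin is H = [[6, 0, 6], [0, -2, 4], [6, 4, -12]].
Congruent diagonalization of H (simultaneous row and column reduction) yields pivots 6, -2, -10.
Counting signs: 1 positive, 2 negative.
H is indefinite, so the origin is a saddle point.

saddle point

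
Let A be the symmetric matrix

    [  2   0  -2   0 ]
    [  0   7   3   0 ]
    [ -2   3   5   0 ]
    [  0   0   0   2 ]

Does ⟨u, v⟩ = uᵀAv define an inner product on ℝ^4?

Applying the same elementary operations to the rows and columns of A produces a congruent diagonal matrix with entries 2, 7, 12/7, 2.
Counting signs: 4 positive.
Hence Q is positive definite.
⟨·,·⟩ is an inner product exactly when A is positive definite.

yes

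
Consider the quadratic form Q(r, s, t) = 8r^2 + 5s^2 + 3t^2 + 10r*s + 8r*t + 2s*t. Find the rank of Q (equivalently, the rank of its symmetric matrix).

3

The symmetric matrix is A = [[8, 5, 4], [5, 5, 1], [4, 1, 3]].
Applying the same elementary operations to the rows and columns of A produces a congruent diagonal matrix with entries 8, 15/8, -1/5.
So there are 2 positive, 1 negative pivots.
The rank is the number of nonzero pivots: 3.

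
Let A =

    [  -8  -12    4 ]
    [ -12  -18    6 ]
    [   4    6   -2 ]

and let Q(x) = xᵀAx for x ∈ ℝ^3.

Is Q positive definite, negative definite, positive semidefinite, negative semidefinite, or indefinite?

Congruent diagonalization of A (simultaneous row and column reduction) yields pivots -8, 0, 0.
That gives 1 negative, 2 zero pivots.
Hence Q is negative semidefinite.

negative semidefinite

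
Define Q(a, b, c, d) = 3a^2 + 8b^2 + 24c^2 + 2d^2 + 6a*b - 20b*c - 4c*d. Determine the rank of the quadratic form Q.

4

The symmetric matrix is A = [[3, 3, 0, 0], [3, 8, -10, 0], [0, -10, 24, -2], [0, 0, -2, 2]].
Symmetric row and column elimination reduces A to a congruent diagonal form with pivots 3, 5, 4, 1.
Counting signs: 4 positive.
The rank is the number of nonzero pivots: 4.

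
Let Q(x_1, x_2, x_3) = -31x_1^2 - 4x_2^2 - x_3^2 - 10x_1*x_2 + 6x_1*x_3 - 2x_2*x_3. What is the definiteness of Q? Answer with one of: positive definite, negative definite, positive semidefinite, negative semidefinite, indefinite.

negative definite

The symmetric matrix is A = [[-31, -5, 3], [-5, -4, -1], [3, -1, -1]].
Symmetric row and column elimination reduces A to a congruent diagonal form with pivots -31, -99/31, -2/99.
That gives 3 negative pivots.
Hence Q is negative definite.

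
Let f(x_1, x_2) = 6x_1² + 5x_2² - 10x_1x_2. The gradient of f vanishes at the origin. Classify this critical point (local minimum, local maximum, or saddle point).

local minimum

The Hessian at the origin is H = [[12, -10], [-10, 10]].
det H = 12·10 − (-10)² = 20 > 0 and H[1,1] = 12 > 0, so H is positive definite.
Therefore the origin is a local minimum.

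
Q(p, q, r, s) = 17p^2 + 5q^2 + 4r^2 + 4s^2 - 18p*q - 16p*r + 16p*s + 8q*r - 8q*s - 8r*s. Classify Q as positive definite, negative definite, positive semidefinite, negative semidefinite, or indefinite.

The associated matrix is A = [[17, -9, -8, 8], [-9, 5, 4, -4], [-8, 4, 4, -4], [8, -4, -4, 4]].
Congruent diagonalization of A (simultaneous row and column reduction) yields pivots 17, 4/17, 0, 0.
That gives 2 positive, 2 zero pivots.
Hence Q is positive semidefinite.

positive semidefinite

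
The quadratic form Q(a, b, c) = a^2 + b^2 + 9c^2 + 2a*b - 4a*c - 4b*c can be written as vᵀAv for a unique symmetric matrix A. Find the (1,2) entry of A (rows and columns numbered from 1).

1

The coefficient of a·b in Q is 2. For a symmetric A this equals A[1,2] + A[2,1] = 2·A[1,2].
So A[1,2] = 2/2 = 1.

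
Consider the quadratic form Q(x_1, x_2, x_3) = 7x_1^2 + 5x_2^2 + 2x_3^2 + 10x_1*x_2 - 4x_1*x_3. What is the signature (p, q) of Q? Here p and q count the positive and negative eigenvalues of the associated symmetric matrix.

(2, 0)

Write A = [[7, 5, -2], [5, 5, 0], [-2, 0, 2]].
Applying the same elementary operations to the rows and columns of A produces a congruent diagonal matrix with entries 7, 10/7, 0.
That gives 2 positive, 1 zero pivots.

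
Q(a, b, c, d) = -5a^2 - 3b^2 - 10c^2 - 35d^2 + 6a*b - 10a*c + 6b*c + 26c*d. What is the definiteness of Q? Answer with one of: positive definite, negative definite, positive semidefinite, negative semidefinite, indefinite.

The symmetric matrix of Q is A = [[-5, 3, -5, 0], [3, -3, 3, 0], [-5, 3, -10, 13], [0, 0, 13, -35]].
Leading principal minors: Δ_1 = -5, Δ_2 = 6, Δ_3 = -30, Δ_4 = 36.
The signs alternate starting with Δ_1 < 0, so by Sylvester's criterion Q is negative definite.

negative definite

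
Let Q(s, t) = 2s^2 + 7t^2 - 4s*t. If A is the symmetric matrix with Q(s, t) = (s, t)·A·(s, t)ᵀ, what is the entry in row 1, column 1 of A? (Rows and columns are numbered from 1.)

2

The coefficient of s^2 in Q is 2, and that is exactly A[1,1].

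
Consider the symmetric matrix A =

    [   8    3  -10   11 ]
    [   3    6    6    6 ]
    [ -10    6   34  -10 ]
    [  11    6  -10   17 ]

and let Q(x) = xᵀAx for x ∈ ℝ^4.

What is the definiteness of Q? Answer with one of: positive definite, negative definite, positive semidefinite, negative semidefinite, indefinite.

An LDLᵀ factorisation of A has diagonal entries 8, 39/8, 2, 15/13.
So there are 4 positive pivots.
Hence Q is positive definite.

positive definite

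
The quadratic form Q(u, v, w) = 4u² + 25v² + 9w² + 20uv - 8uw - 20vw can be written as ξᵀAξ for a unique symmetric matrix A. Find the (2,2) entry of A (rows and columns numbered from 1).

25

The coefficient of v² in Q is 25, and that is exactly A[2,2].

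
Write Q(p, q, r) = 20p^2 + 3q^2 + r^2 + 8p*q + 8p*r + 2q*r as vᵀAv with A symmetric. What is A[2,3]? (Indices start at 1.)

The coefficient of q·r in Q is 2. For a symmetric A this equals A[2,3] + A[3,2] = 2·A[2,3].
So A[2,3] = 2/2 = 1.

1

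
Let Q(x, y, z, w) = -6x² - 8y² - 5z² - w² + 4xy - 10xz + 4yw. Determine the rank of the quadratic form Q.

The associated matrix is A = [[-6, 2, -5, 0], [2, -8, 0, 2], [-5, 0, -5, 0], [0, 2, 0, -1]].
Congruent diagonalization of A (simultaneous row and column reduction) yields pivots -6, -22/3, -5/11, 0.
So there are 3 negative, 1 zero pivots.
The rank is the number of nonzero pivots: 3.

3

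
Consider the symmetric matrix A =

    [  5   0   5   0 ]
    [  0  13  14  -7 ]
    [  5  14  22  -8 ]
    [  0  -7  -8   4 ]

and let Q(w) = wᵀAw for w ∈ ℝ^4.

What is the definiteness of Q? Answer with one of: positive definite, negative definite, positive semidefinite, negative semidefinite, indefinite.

positive definite

Symmetric row and column elimination reduces A to a congruent diagonal form with pivots 5, 13, 25/13, 3/25.
So there are 4 positive pivots.
Hence Q is positive definite.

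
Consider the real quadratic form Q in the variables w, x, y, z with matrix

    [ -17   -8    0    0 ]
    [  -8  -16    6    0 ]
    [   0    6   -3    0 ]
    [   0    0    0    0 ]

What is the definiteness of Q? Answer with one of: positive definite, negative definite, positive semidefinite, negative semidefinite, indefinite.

Congruent diagonalization of A (simultaneous row and column reduction) yields pivots -17, -208/17, -3/52, 0.
That gives 3 negative, 1 zero pivots.
Hence Q is negative semidefinite.

negative semidefinite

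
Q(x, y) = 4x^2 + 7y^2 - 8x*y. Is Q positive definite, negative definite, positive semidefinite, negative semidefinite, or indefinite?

positive definite

The symmetric matrix of Q is A = [[4, -4], [-4, 7]].
Leading principal minors: Δ_1 = 4, Δ_2 = 12.
All leading principal minors are positive, so by Sylvester's criterion Q is positive definite.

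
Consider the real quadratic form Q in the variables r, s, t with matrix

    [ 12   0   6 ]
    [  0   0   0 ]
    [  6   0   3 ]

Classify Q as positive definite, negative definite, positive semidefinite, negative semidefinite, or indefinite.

Congruent diagonalization of A (simultaneous row and column reduction) yields pivots 12, 0, 0.
Counting signs: 1 positive, 2 zero.
Hence Q is positive semidefinite.

positive semidefinite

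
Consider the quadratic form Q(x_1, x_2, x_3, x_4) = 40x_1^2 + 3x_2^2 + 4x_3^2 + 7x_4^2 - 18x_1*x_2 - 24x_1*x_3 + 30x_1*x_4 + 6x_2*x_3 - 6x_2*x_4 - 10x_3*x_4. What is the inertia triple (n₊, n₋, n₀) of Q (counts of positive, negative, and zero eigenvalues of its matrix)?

The symmetric matrix is A = [[40, -9, -12, 15], [-9, 3, 3, -3], [-12, 3, 4, -5], [15, -3, -5, 7]].
Congruent diagonalization of A (simultaneous row and column reduction) yields pivots 40, 39/40, 4/13, 0.
That gives 3 positive, 1 zero pivots.

(3, 0, 1)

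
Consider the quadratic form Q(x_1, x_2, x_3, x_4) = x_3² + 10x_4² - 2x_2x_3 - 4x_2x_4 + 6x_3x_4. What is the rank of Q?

The symmetric matrix is A = [[0, 0, 0, 0], [0, 0, -1, -2], [0, -1, 1, 3], [0, -2, 3, 10]].
Row reduction of A gives 3 nonzero rows, so rank A = 3.

3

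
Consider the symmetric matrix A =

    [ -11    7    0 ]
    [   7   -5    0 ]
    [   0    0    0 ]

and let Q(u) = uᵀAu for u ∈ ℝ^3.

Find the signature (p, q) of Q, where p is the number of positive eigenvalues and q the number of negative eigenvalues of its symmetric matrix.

(0, 2)

Symmetric row and column elimination reduces A to a congruent diagonal form with pivots -11, -6/11, 0.
So there are 2 negative, 1 zero pivots.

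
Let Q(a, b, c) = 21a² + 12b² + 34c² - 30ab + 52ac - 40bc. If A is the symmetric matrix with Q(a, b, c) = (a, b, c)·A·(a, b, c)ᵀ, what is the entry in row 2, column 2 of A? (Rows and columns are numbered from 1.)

The coefficient of b² in Q is 12, and that is exactly A[2,2].

12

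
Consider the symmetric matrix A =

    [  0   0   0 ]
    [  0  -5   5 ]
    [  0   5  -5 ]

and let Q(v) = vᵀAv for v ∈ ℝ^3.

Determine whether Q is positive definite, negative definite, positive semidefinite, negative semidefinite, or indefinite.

Row-reducing A symmetrically gives the diagonal entries 0, -5, 0.
That gives 1 negative, 2 zero pivots.
Hence Q is negative semidefinite.

negative semidefinite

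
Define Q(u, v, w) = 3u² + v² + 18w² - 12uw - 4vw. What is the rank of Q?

The symmetric matrix is A = [[3, 0, -6], [0, 1, -2], [-6, -2, 18]].
Row-reducing A symmetrically gives the diagonal entries 3, 1, 2.
So there are 3 positive pivots.
The rank is the number of nonzero pivots: 3.

3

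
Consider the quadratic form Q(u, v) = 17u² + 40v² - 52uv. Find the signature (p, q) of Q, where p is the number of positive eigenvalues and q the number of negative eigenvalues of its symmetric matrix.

(2, 0)

The symmetric matrix is A = [[17, -26], [-26, 40]].
Applying the same elementary operations to the rows and columns of A produces a congruent diagonal matrix with entries 17, 4/17.
So there are 2 positive pivots.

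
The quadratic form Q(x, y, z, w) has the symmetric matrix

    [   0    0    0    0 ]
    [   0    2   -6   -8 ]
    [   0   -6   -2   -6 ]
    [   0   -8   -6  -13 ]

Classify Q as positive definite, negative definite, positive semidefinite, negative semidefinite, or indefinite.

indefinite

Applying the same elementary operations to the rows and columns of A produces a congruent diagonal matrix with entries 0, 2, -20, 0.
So there are 1 positive, 1 negative, 2 zero pivots.
Hence Q is indefinite.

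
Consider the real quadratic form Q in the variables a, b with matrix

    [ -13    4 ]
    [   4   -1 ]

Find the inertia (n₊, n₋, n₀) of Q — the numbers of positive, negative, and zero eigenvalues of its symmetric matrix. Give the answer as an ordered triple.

(1, 1, 0)

Applying the same elementary operations to the rows and columns of A produces a congruent diagonal matrix with entries -13, 3/13.
That gives 1 positive, 1 negative pivots.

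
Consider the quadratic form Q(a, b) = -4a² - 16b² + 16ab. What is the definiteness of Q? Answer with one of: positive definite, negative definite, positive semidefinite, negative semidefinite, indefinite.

negative semidefinite

The symmetric matrix is A = [[-4, 8], [8, -16]].
Congruent diagonalization of A (simultaneous row and column reduction) yields pivots -4, 0.
So there are 1 negative, 1 zero pivots.
Hence Q is negative semidefinite.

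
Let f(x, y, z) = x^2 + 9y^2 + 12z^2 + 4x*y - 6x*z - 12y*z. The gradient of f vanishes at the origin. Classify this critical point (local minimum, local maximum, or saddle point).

The Hessian at the origin is H = [[2, 4, -6], [4, 18, -12], [-6, -12, 24]].
Symmetric row and column elimination reduces H to a congruent diagonal form with pivots 2, 10, 6.
That gives 3 positive pivots.
H is positive definite, so the origin is a strict local minimum.

local minimum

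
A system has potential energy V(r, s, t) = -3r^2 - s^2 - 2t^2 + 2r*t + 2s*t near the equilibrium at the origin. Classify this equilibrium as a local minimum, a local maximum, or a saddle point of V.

The Hessian at the origin is H = [[-6, 0, 2], [0, -2, 2], [2, 2, -4]].
Row-reducing H symmetrically gives the diagonal entries -6, -2, -4/3.
Counting signs: 3 negative.
H is negative definite, so the origin is a strict local maximum.

local maximum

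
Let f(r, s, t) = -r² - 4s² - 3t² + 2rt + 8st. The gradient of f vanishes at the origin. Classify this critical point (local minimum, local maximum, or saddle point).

The Hessian at the origin is H = [[-2, 0, 2], [0, -8, 8], [2, 8, -6]].
An LDLᵀ factorisation of H has diagonal entries -2, -8, 4.
So there are 1 positive, 2 negative pivots.
H is indefinite, so the origin is a saddle point.

saddle point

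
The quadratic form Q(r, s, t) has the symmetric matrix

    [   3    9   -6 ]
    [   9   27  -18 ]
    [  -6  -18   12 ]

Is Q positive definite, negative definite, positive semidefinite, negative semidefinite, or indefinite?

Applying the same elementary operations to the rows and columns of A produces a congruent diagonal matrix with entries 3, 0, 0.
That gives 1 positive, 2 zero pivots.
Hence Q is positive semidefinite.

positive semidefinite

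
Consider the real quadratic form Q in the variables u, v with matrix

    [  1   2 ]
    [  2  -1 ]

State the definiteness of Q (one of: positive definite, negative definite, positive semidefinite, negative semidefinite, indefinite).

indefinite

For the 2×2 matrix [[1, 2], [2, -1]]: det = 1·-1 − (2)² = -5, trace = 0.
det < 0 so the eigenvalues have opposite signs; the form is indefinite.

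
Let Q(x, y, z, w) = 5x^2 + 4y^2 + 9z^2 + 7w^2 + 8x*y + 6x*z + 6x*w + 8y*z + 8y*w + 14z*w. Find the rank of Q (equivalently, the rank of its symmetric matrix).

The associated matrix is A = [[5, 4, 3, 3], [4, 4, 4, 4], [3, 4, 9, 7], [3, 4, 7, 7]].
An LDLᵀ factorisation of A has diagonal entries 5, 4/5, 4, 1.
Counting signs: 4 positive.
The rank is the number of nonzero pivots: 4.

4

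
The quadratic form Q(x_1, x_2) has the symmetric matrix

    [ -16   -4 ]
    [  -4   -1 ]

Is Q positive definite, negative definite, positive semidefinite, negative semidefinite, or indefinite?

For the 2×2 matrix [[-16, -4], [-4, -1]]: det = -16·-1 − (-4)² = 0, trace = -17.
det = 0 so one eigenvalue is zero; the form is semidefinite with the sign of the trace.

negative semidefinite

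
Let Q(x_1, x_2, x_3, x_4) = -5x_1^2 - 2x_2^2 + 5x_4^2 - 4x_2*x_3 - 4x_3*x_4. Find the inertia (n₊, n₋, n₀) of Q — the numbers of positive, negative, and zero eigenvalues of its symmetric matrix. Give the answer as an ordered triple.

The associated matrix is A = [[-5, 0, 0, 0], [0, -2, -2, 0], [0, -2, 0, -2], [0, 0, -2, 5]].
Row-reducing A symmetrically gives the diagonal entries -5, -2, 2, 3.
Counting signs: 2 positive, 2 negative.

(2, 2, 0)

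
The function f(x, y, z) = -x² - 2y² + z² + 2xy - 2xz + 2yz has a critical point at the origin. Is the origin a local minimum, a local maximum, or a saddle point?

The Hessian at the origin is H = [[-2, 2, -2], [2, -4, 2], [-2, 2, 2]].
Row-reducing H symmetrically gives the diagonal entries -2, -2, 4.
So there are 1 positive, 2 negative pivots.
H is indefinite, so the origin is a saddle point.

saddle point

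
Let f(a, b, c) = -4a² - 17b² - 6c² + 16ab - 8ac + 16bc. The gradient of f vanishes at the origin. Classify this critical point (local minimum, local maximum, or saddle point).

The Hessian at the origin is H = [[-8, 16, -8], [16, -34, 16], [-8, 16, -12]].
Row-reducing H symmetrically gives the diagonal entries -8, -2, -4.
So there are 3 negative pivots.
H is negative definite, so the origin is a strict local maximum.

local maximum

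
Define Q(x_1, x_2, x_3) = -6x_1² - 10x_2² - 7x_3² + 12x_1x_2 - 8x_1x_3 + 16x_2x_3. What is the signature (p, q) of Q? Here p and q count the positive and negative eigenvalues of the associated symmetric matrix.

(0, 3)

The associated matrix is A = [[-6, 6, -4], [6, -10, 8], [-4, 8, -7]].
An LDLᵀ factorisation of A has diagonal entries -6, -4, -1/3.
That gives 3 negative pivots.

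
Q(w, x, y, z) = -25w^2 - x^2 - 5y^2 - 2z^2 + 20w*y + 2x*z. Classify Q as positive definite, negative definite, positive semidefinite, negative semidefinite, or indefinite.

negative definite

Write A = [[-25, 0, 10, 0], [0, -1, 0, 1], [10, 0, -5, 0], [0, 1, 0, -2]].
Symmetric row and column elimination reduces A to a congruent diagonal form with pivots -25, -1, -1, -1.
That gives 4 negative pivots.
Hence Q is negative definite.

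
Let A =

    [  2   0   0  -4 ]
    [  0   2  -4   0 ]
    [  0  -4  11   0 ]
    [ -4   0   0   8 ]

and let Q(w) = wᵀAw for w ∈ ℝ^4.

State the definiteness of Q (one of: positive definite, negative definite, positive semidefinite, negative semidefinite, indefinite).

positive semidefinite

Congruent diagonalization of A (simultaneous row and column reduction) yields pivots 2, 2, 3, 0.
That gives 3 positive, 1 zero pivots.
Hence Q is positive semidefinite.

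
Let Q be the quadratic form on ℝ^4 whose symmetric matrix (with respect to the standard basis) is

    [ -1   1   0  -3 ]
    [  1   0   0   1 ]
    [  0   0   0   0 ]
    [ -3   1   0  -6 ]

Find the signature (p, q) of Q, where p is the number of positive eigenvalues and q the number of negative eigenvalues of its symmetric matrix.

Symmetric row and column elimination reduces A to a congruent diagonal form with pivots -1, 1, 0, -1.
That gives 1 positive, 2 negative, 1 zero pivots.

(1, 2)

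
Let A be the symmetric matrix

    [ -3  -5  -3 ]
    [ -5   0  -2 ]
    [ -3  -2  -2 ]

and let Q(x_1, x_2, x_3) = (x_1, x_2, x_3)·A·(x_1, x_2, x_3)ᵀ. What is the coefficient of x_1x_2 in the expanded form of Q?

The coefficient of x_1x_2 is A[1,2] + A[2,1] = 2·(-5) = -10.

-10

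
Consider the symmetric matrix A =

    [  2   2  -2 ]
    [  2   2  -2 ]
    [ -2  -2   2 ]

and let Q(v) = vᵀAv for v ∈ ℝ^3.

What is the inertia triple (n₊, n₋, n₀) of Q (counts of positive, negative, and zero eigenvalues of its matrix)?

Row-reducing A symmetrically gives the diagonal entries 2, 0, 0.
That gives 1 positive, 2 zero pivots.

(1, 0, 2)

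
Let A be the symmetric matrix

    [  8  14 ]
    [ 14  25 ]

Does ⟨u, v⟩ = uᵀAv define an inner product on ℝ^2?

yes

For the 2×2 matrix [[8, 14], [14, 25]]: det = 8·25 − (14)² = 4, trace = 33.
det > 0 so both eigenvalues share the sign of the trace; trace = 33 > 0 ⇒ both positive.
⟨·,·⟩ is an inner product exactly when A is positive definite.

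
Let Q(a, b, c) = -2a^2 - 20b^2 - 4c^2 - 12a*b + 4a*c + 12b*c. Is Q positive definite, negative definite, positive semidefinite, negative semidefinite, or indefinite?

The associated matrix is A = [[-2, -6, 2], [-6, -20, 6], [2, 6, -4]].
Row-reducing A symmetrically gives the diagonal entries -2, -2, -2.
So there are 3 negative pivots.
Hence Q is negative definite.

negative definite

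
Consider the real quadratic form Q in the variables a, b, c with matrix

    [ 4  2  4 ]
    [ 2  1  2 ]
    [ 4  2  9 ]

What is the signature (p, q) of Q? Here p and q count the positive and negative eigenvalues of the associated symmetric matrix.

(2, 0)

Row-reducing A symmetrically gives the diagonal entries 4, 0, 5.
That gives 2 positive, 1 zero pivots.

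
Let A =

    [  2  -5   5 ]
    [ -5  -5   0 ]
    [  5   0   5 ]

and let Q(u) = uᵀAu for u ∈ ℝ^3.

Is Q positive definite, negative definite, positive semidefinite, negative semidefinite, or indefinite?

Applying the same elementary operations to the rows and columns of A produces a congruent diagonal matrix with entries 2, -35/2, 10/7.
Counting signs: 2 positive, 1 negative.
Hence Q is indefinite.

indefinite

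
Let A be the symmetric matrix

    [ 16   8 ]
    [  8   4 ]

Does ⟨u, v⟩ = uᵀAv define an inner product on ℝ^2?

For the 2×2 matrix [[16, 8], [8, 4]]: det = 16·4 − (8)² = 0, trace = 20.
det = 0 so one eigenvalue is zero; the form is semidefinite with the sign of the trace.
⟨·,·⟩ is an inner product exactly when A is positive definite.

no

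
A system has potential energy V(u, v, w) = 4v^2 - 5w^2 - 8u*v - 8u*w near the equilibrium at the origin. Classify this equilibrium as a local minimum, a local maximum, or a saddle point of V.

The Hessian at the origin is H = [[0, -8, -8], [-8, 8, 0], [-8, 0, -10]].
H is indefinite, so the origin is a saddle point.

saddle point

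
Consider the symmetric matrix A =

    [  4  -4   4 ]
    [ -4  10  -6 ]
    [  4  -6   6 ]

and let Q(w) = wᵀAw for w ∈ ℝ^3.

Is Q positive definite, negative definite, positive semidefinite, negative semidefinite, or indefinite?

Applying the same elementary operations to the rows and columns of A produces a congruent diagonal matrix with entries 4, 6, 4/3.
Counting signs: 3 positive.
Hence Q is positive definite.

positive definite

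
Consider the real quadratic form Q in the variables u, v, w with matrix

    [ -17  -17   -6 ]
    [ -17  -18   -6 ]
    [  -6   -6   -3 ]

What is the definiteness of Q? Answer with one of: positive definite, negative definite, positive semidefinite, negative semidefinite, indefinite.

Leading principal minors: Δ_1 = -17, Δ_2 = 17, Δ_3 = -15.
The signs alternate starting with Δ_1 < 0, so by Sylvester's criterion Q is negative definite.

negative definite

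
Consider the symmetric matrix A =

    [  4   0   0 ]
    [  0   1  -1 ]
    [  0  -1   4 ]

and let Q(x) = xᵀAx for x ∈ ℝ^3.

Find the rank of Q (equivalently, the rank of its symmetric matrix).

An LDLᵀ factorisation of A has diagonal entries 4, 1, 3.
So there are 3 positive pivots.
The rank is the number of nonzero pivots: 3.

3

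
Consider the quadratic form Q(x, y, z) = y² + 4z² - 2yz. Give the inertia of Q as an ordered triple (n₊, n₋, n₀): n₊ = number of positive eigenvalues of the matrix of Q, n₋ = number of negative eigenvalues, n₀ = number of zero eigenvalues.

(2, 0, 1)

The associated matrix is A = [[0, 0, 0], [0, 1, -1], [0, -1, 4]].
Row-reducing A symmetrically gives the diagonal entries 0, 1, 3.
That gives 2 positive, 1 zero pivots.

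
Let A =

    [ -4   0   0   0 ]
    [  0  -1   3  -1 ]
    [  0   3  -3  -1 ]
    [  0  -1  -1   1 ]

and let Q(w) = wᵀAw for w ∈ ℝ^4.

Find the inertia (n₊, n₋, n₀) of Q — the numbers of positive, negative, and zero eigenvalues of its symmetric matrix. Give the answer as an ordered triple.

Row-reducing A symmetrically gives the diagonal entries -4, -1, 6, -2/3.
Counting signs: 1 positive, 3 negative.

(1, 3, 0)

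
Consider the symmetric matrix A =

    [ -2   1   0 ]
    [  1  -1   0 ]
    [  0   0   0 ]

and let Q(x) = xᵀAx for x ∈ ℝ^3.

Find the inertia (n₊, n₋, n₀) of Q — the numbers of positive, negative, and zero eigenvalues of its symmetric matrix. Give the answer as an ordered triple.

(0, 2, 1)

Applying the same elementary operations to the rows and columns of A produces a congruent diagonal matrix with entries -2, -1/2, 0.
That gives 2 negative, 1 zero pivots.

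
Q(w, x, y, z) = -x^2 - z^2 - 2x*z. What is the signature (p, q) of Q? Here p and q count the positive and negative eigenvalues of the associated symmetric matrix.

(0, 1)

The symmetric matrix is A = [[0, 0, 0, 0], [0, -1, 0, -1], [0, 0, 0, 0], [0, -1, 0, -1]].
Congruent diagonalization of A (simultaneous row and column reduction) yields pivots 0, -1, 0, 0.
That gives 1 negative, 3 zero pivots.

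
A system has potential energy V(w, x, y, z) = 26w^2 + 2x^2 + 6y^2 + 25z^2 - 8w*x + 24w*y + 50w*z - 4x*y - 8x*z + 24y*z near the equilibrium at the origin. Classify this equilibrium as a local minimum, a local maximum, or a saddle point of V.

local minimum

The Hessian at the origin is H = [[52, -8, 24, 50], [-8, 4, -4, -8], [24, -4, 12, 24], [50, -8, 24, 50]].
An LDLᵀ factorisation of H has diagonal entries 52, 36/13, 8/9, 1.
That gives 4 positive pivots.
H is positive definite, so the origin is a strict local minimum.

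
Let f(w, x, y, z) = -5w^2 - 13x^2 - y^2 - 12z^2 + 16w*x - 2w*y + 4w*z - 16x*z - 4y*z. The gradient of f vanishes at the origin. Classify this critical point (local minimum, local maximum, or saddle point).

saddle point

The Hessian at the origin is H = [[-10, 16, -2, 4], [16, -26, 0, -16], [-2, 0, -2, -4], [4, -16, -4, -24]].
Symmetric row and column elimination reduces H to a congruent diagonal form with pivots -10, -2/5, 24, -8.
That gives 1 positive, 3 negative pivots.
H is indefinite, so the origin is a saddle point.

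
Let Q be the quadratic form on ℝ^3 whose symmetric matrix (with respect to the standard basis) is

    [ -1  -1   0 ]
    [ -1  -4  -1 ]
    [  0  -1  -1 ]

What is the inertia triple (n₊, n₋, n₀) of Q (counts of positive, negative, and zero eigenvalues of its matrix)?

Symmetric row and column elimination reduces A to a congruent diagonal form with pivots -1, -3, -2/3.
So there are 3 negative pivots.

(0, 3, 0)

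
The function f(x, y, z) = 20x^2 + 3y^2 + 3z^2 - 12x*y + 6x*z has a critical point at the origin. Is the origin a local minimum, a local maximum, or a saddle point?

The Hessian at the origin is H = [[40, -12, 6], [-12, 6, 0], [6, 0, 6]].
An LDLᵀ factorisation of H has diagonal entries 40, 12/5, 15/4.
So there are 3 positive pivots.
H is positive definite, so the origin is a strict local minimum.

local minimum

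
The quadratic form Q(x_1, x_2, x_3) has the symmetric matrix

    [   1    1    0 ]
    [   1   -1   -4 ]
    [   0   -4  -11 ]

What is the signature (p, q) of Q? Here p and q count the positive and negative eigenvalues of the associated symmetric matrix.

Applying the same elementary operations to the rows and columns of A produces a congruent diagonal matrix with entries 1, -2, -3.
So there are 1 positive, 2 negative pivots.

(1, 2)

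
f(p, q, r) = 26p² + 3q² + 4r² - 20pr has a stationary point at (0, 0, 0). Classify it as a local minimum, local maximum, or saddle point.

The Hessian at the origin is H = [[52, 0, -20], [0, 6, 0], [-20, 0, 8]].
Congruent diagonalization of H (simultaneous row and column reduction) yields pivots 52, 6, 4/13.
So there are 3 positive pivots.
H is positive definite, so the origin is a strict local minimum.

local minimum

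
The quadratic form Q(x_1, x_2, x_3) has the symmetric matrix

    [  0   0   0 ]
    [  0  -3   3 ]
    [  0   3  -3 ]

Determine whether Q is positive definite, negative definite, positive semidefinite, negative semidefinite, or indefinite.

Congruent diagonalization of A (simultaneous row and column reduction) yields pivots 0, -3, 0.
That gives 1 negative, 2 zero pivots.
Hence Q is negative semidefinite.

negative semidefinite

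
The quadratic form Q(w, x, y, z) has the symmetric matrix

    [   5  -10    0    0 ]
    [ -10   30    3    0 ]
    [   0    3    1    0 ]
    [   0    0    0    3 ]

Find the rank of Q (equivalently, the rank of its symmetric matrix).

Congruent diagonalization of A (simultaneous row and column reduction) yields pivots 5, 10, 1/10, 3.
That gives 4 positive pivots.
The rank is the number of nonzero pivots: 4.

4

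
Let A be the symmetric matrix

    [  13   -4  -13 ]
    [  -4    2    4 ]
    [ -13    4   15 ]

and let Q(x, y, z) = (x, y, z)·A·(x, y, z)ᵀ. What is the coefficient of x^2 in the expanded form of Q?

The coefficient of x^2 is the diagonal entry A[1,1] = 13.

13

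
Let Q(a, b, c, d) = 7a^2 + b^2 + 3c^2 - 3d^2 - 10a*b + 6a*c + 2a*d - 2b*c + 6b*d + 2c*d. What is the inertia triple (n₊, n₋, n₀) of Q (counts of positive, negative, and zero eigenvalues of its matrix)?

(2, 1, 1)

The symmetric matrix is A = [[7, -5, 3, 1], [-5, 1, -1, 3], [3, -1, 3, 1], [1, 3, 1, -3]].
Congruent diagonalization of A (simultaneous row and column reduction) yields pivots 7, -18/7, 20/9, 0.
That gives 2 positive, 1 negative, 1 zero pivots.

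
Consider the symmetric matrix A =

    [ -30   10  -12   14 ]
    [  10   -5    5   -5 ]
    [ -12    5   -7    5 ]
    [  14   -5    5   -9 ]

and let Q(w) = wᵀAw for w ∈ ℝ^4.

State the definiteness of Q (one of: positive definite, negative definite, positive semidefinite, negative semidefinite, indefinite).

Leading principal minors: Δ_1 = -30, Δ_2 = 50, Δ_3 = -80, Δ_4 = 160.
The signs alternate starting with Δ_1 < 0, so by Sylvester's criterion Q is negative definite.

negative definite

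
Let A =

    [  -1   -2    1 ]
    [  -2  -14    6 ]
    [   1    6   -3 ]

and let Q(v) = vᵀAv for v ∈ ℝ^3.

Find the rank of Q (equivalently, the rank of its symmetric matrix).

Applying the same elementary operations to the rows and columns of A produces a congruent diagonal matrix with entries -1, -10, -2/5.
That gives 3 negative pivots.
The rank is the number of nonzero pivots: 3.

3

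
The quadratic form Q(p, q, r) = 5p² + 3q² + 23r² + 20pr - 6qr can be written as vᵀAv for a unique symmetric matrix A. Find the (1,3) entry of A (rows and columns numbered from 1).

10

The coefficient of p·r in Q is 20. For a symmetric A this equals A[1,3] + A[3,1] = 2·A[1,3].
So A[1,3] = 20/2 = 10.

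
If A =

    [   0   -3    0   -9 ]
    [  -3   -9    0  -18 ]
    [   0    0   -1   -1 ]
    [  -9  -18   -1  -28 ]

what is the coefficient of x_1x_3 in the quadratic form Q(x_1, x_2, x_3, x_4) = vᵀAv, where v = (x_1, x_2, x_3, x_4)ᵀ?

0

The coefficient of x_1x_3 is A[1,3] + A[3,1] = 2·0 = 0.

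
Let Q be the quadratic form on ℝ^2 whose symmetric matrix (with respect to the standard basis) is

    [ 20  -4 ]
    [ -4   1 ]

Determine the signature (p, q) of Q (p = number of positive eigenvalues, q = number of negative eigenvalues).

An LDLᵀ factorisation of A has diagonal entries 20, 1/5.
That gives 2 positive pivots.

(2, 0)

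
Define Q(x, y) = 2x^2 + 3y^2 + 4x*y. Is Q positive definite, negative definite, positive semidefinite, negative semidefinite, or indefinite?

positive definite

Write A = [[2, 2], [2, 3]].
An LDLᵀ factorisation of A has diagonal entries 2, 1.
That gives 2 positive pivots.
Hence Q is positive definite.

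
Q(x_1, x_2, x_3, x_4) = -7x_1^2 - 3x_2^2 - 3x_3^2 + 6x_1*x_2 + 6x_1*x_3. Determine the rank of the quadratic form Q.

The symmetric matrix is A = [[-7, 3, 3, 0], [3, -3, 0, 0], [3, 0, -3, 0], [0, 0, 0, 0]].
Congruent diagonalization of A (simultaneous row and column reduction) yields pivots -7, -12/7, -3/4, 0.
So there are 3 negative, 1 zero pivots.
The rank is the number of nonzero pivots: 3.

3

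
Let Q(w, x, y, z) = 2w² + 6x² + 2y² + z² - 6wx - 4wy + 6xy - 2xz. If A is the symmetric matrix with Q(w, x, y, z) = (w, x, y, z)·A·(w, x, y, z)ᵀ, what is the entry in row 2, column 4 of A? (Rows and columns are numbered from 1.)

The coefficient of x·z in Q is -2. For a symmetric A this equals A[2,4] + A[4,2] = 2·A[2,4].
So A[2,4] = -2/2 = -1.

-1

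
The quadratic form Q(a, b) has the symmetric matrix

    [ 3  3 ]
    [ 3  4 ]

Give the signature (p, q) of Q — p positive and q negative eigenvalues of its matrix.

An LDLᵀ factorisation of A has diagonal entries 3, 1.
Counting signs: 2 positive.

(2, 0)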